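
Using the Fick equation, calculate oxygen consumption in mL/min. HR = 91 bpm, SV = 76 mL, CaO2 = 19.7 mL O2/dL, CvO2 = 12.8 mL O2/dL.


CO = HR*SV = 91*76/1000 = 6.916 L/min
a-v O2 diff = 19.7 - 12.8 = 6.9 mL/dL
VO2 = CO * (CaO2-CvO2) * 10 dL/L
VO2 = 6.916 * 6.9 * 10
VO2 = 477.2 mL/min


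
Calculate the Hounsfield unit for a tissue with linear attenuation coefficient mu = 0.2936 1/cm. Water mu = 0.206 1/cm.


HU = ((mu_tissue - mu_water) / mu_water) * 1000
HU = ((0.2936 - 0.206) / 0.206) * 1000
HU = 425.2


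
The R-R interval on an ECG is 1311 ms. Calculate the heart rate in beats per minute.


HR = 60 / RR_interval(s)
RR = 1311 ms = 1.311 s
HR = 60 / 1.311 = 45.77 bpm


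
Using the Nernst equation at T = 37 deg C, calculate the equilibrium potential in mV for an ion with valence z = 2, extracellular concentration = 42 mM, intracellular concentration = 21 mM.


E = (RT/(zF)) * ln(C_out/C_in)
T = 37 + 273.15 = 310.15 K
E = (8.314 * 310.15 / (2 * 96485)) * ln(42/21)
E = 9.262 mV


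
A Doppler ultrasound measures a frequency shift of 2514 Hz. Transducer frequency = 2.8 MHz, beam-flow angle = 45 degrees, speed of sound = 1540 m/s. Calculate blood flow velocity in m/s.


v = fd * c / (2 * f0 * cos(theta))
v = 2514 * 1540 / (2 * 2.8000e+06 * cos(45))
v = 0.9777 m/s


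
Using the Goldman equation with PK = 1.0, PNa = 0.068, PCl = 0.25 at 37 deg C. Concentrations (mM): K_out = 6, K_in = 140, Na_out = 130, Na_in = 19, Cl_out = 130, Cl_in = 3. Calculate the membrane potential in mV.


Vm = (RT/F)*ln((PK*Ko + PNa*Nao + PCl*Cli)/(PK*Ki + PNa*Nai + PCl*Clo))
Numer = 15.59, Denom = 173.792
Vm = -64.44 mV


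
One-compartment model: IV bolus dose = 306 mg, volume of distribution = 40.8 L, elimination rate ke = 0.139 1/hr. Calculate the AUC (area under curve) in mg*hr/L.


C0 = Dose/Vd = 306/40.8 = 7.5 mg/L
AUC = C0/ke = 7.5/0.139
AUC = 53.96 mg*hr/L


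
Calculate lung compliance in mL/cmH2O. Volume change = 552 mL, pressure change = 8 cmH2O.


C = dV / dP
C = 552 / 8
C = 69 mL/cmH2O


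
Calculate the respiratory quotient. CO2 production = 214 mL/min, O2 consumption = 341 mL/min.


RQ = VCO2 / VO2
RQ = 214 / 341
RQ = 0.6276


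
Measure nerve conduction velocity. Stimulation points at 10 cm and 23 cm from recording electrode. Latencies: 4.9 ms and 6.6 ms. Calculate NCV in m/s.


Distance = (23 - 10) / 100 = 0.13 m
dt = (6.6 - 4.9) / 1000 = 0.0017 s
NCV = dist / dt = 76.47 m/s


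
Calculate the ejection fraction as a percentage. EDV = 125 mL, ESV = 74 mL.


SV = EDV - ESV = 125 - 74 = 51 mL
EF = SV/EDV * 100 = 51/125 * 100
EF = 40.8%


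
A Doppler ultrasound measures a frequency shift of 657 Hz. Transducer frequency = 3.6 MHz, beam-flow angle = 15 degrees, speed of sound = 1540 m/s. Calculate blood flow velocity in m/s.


v = fd * c / (2 * f0 * cos(theta))
v = 657 * 1540 / (2 * 3.6000e+06 * cos(15))
v = 0.1455 m/s


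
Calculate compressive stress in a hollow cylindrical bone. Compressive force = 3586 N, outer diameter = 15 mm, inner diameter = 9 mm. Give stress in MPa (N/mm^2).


A = pi*(r_o^2 - r_i^2)
r_o = 7.5 mm, r_i = 4.5 mm
A = 113.097 mm^2
sigma = F/A = 3586 / 113.097
sigma = 31.71 MPa


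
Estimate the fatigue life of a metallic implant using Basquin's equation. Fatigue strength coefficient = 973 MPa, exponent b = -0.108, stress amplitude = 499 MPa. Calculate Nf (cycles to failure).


sigma_a = sigma_f' * (2Nf)^b
2Nf = (sigma_a/sigma_f')^(1/b)
2Nf = (499/973)^(1/-0.108)
2Nf = 484.50585
Nf = 242.3


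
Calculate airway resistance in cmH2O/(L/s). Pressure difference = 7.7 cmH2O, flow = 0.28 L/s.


R = dP / flow
R = 7.7 / 0.28
R = 27.5 cmH2O/(L/s)


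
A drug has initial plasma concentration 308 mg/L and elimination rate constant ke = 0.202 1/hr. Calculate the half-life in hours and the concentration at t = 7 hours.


t_half = ln(2) / ke = 0.693147 / 0.202 = 3.431 hr
C(t) = C0 * exp(-ke*t) = 308 * exp(-0.202*7)
C(7) = 74.9 mg/L


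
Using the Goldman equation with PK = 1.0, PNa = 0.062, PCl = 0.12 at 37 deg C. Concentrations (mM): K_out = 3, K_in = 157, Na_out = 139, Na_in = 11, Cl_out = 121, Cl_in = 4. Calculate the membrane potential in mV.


Vm = (RT/F)*ln((PK*Ko + PNa*Nao + PCl*Cli)/(PK*Ki + PNa*Nai + PCl*Clo))
Numer = 12.098, Denom = 172.202
Vm = -70.97 mV


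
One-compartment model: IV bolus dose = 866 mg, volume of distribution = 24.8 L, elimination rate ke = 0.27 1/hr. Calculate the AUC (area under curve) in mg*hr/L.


C0 = Dose/Vd = 866/24.8 = 34.9194 mg/L
AUC = C0/ke = 34.9194/0.27
AUC = 129.3 mg*hr/L


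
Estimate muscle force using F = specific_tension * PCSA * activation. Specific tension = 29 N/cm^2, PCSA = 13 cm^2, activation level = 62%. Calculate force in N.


F = sigma * PCSA * activation
F = 29 * 13 * 0.62
F = 233.7 N


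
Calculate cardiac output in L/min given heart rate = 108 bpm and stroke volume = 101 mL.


CO = HR * SV
CO = 108 * 101 / 1000
CO = 10.91 L/min


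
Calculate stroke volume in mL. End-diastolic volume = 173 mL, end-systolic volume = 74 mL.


SV = EDV - ESV
SV = 173 - 74
SV = 99 mL


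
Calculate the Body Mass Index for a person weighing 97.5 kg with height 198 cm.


BMI = weight / height^2
height = 198 cm = 1.98 m
BMI = 97.5 / 1.98^2
BMI = 24.87 kg/m^2


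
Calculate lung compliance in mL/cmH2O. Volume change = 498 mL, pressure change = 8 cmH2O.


C = dV / dP
C = 498 / 8
C = 62.25 mL/cmH2O


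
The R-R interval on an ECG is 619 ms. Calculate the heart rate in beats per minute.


HR = 60 / RR_interval(s)
RR = 619 ms = 0.619 s
HR = 60 / 0.619 = 96.93 bpm


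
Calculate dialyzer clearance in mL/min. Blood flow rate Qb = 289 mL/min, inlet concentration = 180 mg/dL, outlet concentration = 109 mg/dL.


K = Qb * (Cb_in - Cb_out) / Cb_in
K = 289 * (180 - 109) / 180
K = 114 mL/min


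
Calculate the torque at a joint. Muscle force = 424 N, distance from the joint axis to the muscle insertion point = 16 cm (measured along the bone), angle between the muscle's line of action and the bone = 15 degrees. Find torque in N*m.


Torque = F * d * sin(theta)   (moment arm = d*sin(theta))
d = 16 cm = 0.16 m
Torque = 424 * 0.16 * sin(15)
Torque = 17.56 N*m


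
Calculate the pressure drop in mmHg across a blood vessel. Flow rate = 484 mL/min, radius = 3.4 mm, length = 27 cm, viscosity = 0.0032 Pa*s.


dP = 8*mu*L*Q / (pi*r^4)
Q = 484 mL/min = 8.06667e-06 m^3/s
dP = 132.811 Pa = 132.811 / 133.322 mmHg = 0.9962 mmHg


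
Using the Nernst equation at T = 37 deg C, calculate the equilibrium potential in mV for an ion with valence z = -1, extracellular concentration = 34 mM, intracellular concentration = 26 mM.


E = (RT/(zF)) * ln(C_out/C_in)
T = 37 + 273.15 = 310.15 K
E = (8.314 * 310.15 / (-1 * 96485)) * ln(34/26)
E = -7.169 mV


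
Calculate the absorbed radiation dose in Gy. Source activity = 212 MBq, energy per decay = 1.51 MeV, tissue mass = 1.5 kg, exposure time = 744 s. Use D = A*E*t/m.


A = 212 MBq = 2.1200e+08 Bq
E = 1.51 MeV = 2.41902e-13 J
D = A*E*t/m = 2.1200e+08*2.41902e-13*744/1.5
D = 0.02544 Gy


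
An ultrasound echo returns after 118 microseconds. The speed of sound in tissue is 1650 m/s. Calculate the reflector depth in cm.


depth = c * t / 2
t = 118 us = 1.1800e-04 s
depth = 1650 * 1.1800e-04 / 2
depth = 0.09735 m = 9.735 cm


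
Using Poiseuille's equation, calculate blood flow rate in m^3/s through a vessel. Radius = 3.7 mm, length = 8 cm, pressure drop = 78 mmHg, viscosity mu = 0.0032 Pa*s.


Q = pi*r^4*dP / (8*mu*L)
r = 0.0037 m, L = 0.08 m
dP = 78 mmHg = 10399.116 Pa
Q = 0.00299 m^3/s


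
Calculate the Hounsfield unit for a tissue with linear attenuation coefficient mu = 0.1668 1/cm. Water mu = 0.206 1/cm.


HU = ((mu_tissue - mu_water) / mu_water) * 1000
HU = ((0.1668 - 0.206) / 0.206) * 1000
HU = -190.3


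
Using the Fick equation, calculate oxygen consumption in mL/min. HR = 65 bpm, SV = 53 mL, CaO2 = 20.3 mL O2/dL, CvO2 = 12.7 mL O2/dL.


CO = HR*SV = 65*53/1000 = 3.445 L/min
a-v O2 diff = 20.3 - 12.7 = 7.6 mL/dL
VO2 = CO * (CaO2-CvO2) * 10 dL/L
VO2 = 3.445 * 7.6 * 10
VO2 = 261.8 mL/min


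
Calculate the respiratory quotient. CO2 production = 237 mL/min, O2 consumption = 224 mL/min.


RQ = VCO2 / VO2
RQ = 237 / 224
RQ = 1.058


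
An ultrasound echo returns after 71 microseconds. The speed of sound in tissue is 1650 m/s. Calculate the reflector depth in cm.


depth = c * t / 2
t = 71 us = 7.1000e-05 s
depth = 1650 * 7.1000e-05 / 2
depth = 0.058575 m = 5.8575 cm


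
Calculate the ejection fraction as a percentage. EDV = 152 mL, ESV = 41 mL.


SV = EDV - ESV = 152 - 41 = 111 mL
EF = SV/EDV * 100 = 111/152 * 100
EF = 73.03%


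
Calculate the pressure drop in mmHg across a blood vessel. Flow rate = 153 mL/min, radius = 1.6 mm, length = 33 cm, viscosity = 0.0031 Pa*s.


dP = 8*mu*L*Q / (pi*r^4)
Q = 153 mL/min = 2.55e-06 m^3/s
dP = 1013.62 Pa = 1013.62 / 133.322 mmHg = 7.603 mmHg


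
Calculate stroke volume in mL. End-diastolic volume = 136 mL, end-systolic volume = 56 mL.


SV = EDV - ESV
SV = 136 - 56
SV = 80 mL


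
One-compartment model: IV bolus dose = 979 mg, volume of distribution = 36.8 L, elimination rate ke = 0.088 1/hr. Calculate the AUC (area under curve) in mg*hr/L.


C0 = Dose/Vd = 979/36.8 = 26.6033 mg/L
AUC = C0/ke = 26.6033/0.088
AUC = 302.3 mg*hr/L


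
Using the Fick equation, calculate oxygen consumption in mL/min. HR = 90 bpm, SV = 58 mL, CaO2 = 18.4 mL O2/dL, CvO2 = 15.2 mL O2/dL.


CO = HR*SV = 90*58/1000 = 5.22 L/min
a-v O2 diff = 18.4 - 15.2 = 3.2 mL/dL
VO2 = CO * (CaO2-CvO2) * 10 dL/L
VO2 = 5.22 * 3.2 * 10
VO2 = 167 mL/min


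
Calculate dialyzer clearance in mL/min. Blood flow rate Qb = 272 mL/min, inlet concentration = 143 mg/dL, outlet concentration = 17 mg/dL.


K = Qb * (Cb_in - Cb_out) / Cb_in
K = 272 * (143 - 17) / 143
K = 239.7 mL/min


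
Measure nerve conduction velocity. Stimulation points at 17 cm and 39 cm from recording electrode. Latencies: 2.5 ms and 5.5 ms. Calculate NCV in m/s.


Distance = (39 - 17) / 100 = 0.22 m
dt = (5.5 - 2.5) / 1000 = 0.003 s
NCV = dist / dt = 73.33 m/s


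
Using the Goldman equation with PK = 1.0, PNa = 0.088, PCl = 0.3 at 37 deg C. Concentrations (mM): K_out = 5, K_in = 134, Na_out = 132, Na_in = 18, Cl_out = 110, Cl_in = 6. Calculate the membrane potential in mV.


Vm = (RT/F)*ln((PK*Ko + PNa*Nao + PCl*Cli)/(PK*Ki + PNa*Nai + PCl*Clo))
Numer = 18.416, Denom = 168.584
Vm = -59.18 mV


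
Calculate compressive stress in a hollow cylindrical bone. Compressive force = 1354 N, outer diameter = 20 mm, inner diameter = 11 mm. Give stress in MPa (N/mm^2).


A = pi*(r_o^2 - r_i^2)
r_o = 10 mm, r_i = 5.5 mm
A = 219.126 mm^2
sigma = F/A = 1354 / 219.126
sigma = 6.179 MPa


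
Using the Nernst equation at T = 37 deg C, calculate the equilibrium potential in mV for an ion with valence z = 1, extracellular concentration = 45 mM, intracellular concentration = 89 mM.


E = (RT/(zF)) * ln(C_out/C_in)
T = 37 + 273.15 = 310.15 K
E = (8.314 * 310.15 / (1 * 96485)) * ln(45/89)
E = -18.23 mV


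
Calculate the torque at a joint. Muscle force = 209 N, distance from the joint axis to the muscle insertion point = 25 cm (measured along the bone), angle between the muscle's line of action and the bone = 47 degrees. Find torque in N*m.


Torque = F * d * sin(theta)   (moment arm = d*sin(theta))
d = 25 cm = 0.25 m
Torque = 209 * 0.25 * sin(47)
Torque = 38.21 N*m


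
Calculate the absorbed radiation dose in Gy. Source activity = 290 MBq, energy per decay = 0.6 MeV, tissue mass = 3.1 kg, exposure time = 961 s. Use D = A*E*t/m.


A = 290 MBq = 2.9000e+08 Bq
E = 0.6 MeV = 9.612e-14 J
D = A*E*t/m = 2.9000e+08*9.612e-14*961/3.1
D = 0.008641 Gy


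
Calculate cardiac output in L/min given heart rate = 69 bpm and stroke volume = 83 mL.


CO = HR * SV
CO = 69 * 83 / 1000
CO = 5.727 L/min


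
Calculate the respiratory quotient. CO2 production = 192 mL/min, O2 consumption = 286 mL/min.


RQ = VCO2 / VO2
RQ = 192 / 286
RQ = 0.6713


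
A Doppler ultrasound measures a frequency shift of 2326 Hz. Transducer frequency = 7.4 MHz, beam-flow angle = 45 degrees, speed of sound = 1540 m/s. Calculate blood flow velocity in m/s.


v = fd * c / (2 * f0 * cos(theta))
v = 2326 * 1540 / (2 * 7.4000e+06 * cos(45))
v = 0.3423 m/s


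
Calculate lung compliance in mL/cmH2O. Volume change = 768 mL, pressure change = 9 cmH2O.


C = dV / dP
C = 768 / 9
C = 85.33 mL/cmH2O


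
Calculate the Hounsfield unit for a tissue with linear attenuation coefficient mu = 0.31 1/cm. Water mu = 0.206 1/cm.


HU = ((mu_tissue - mu_water) / mu_water) * 1000
HU = ((0.31 - 0.206) / 0.206) * 1000
HU = 504.9


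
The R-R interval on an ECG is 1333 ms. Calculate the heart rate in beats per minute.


HR = 60 / RR_interval(s)
RR = 1333 ms = 1.333 s
HR = 60 / 1.333 = 45.01 bpm


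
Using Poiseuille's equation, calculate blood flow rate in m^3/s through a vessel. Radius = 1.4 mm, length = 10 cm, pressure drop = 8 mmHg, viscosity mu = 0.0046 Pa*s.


Q = pi*r^4*dP / (8*mu*L)
r = 0.0014 m, L = 0.1 m
dP = 8 mmHg = 1066.576 Pa
Q = 3.4979e-06 m^3/s


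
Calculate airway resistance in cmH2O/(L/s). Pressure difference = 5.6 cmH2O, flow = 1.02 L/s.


R = dP / flow
R = 5.6 / 1.02
R = 5.49 cmH2O/(L/s)


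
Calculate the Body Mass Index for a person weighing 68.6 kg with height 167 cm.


BMI = weight / height^2
height = 167 cm = 1.67 m
BMI = 68.6 / 1.67^2
BMI = 24.6 kg/m^2


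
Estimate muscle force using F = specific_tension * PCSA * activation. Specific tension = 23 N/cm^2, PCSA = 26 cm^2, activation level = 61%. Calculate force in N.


F = sigma * PCSA * activation
F = 23 * 26 * 0.61
F = 364.8 N


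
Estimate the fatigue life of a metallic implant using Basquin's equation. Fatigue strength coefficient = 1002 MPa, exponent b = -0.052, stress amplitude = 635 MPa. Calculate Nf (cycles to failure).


sigma_a = sigma_f' * (2Nf)^b
2Nf = (sigma_a/sigma_f')^(1/b)
2Nf = (635/1002)^(1/-0.052)
2Nf = 6449.1121
Nf = 3225


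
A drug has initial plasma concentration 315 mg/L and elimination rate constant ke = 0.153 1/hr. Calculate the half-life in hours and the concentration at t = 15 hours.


t_half = ln(2) / ke = 0.693147 / 0.153 = 4.53 hr
C(t) = C0 * exp(-ke*t) = 315 * exp(-0.153*15)
C(15) = 31.74 mg/L


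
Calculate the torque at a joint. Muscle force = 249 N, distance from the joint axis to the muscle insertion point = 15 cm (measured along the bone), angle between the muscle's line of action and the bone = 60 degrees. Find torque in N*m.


Torque = F * d * sin(theta)   (moment arm = d*sin(theta))
d = 15 cm = 0.15 m
Torque = 249 * 0.15 * sin(60)
Torque = 32.35 N*m


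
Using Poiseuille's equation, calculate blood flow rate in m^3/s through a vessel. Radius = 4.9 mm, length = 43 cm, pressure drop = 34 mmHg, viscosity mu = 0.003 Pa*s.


Q = pi*r^4*dP / (8*mu*L)
r = 0.0049 m, L = 0.43 m
dP = 34 mmHg = 4532.948 Pa
Q = 7.9549e-04 m^3/s


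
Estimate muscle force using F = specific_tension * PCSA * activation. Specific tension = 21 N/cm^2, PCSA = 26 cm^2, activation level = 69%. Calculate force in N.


F = sigma * PCSA * activation
F = 21 * 26 * 0.69
F = 376.7 N


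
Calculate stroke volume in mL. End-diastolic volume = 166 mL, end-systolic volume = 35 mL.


SV = EDV - ESV
SV = 166 - 35
SV = 131 mL


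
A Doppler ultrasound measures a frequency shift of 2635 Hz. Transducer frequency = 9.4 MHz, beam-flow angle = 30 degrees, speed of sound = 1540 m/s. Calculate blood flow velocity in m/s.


v = fd * c / (2 * f0 * cos(theta))
v = 2635 * 1540 / (2 * 9.4000e+06 * cos(30))
v = 0.2492 m/s


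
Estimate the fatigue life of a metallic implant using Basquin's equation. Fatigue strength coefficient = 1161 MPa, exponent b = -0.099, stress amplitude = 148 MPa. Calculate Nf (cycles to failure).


sigma_a = sigma_f' * (2Nf)^b
2Nf = (sigma_a/sigma_f')^(1/b)
2Nf = (148/1161)^(1/-0.099)
2Nf = 1.08659e+09
Nf = 5.4330e+08


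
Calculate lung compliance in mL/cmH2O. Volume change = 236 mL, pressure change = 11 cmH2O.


C = dV / dP
C = 236 / 11
C = 21.45 mL/cmH2O


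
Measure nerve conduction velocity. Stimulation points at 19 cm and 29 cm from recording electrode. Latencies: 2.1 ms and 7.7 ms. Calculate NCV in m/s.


Distance = (29 - 19) / 100 = 0.1 m
dt = (7.7 - 2.1) / 1000 = 0.0056 s
NCV = dist / dt = 17.86 m/s


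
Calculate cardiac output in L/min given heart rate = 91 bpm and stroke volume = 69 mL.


CO = HR * SV
CO = 91 * 69 / 1000
CO = 6.279 L/min


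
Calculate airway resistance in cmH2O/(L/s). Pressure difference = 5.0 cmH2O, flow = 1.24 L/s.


R = dP / flow
R = 5.0 / 1.24
R = 4.032 cmH2O/(L/s)


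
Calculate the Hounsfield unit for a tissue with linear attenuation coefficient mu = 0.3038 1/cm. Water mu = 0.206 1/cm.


HU = ((mu_tissue - mu_water) / mu_water) * 1000
HU = ((0.3038 - 0.206) / 0.206) * 1000
HU = 474.8


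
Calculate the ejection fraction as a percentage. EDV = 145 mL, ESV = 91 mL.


SV = EDV - ESV = 145 - 91 = 54 mL
EF = SV/EDV * 100 = 54/145 * 100
EF = 37.24%


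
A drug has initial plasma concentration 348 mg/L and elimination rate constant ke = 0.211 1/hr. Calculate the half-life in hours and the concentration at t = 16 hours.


t_half = ln(2) / ke = 0.693147 / 0.211 = 3.285 hr
C(t) = C0 * exp(-ke*t) = 348 * exp(-0.211*16)
C(16) = 11.9 mg/L


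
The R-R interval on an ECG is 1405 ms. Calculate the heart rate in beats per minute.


HR = 60 / RR_interval(s)
RR = 1405 ms = 1.405 s
HR = 60 / 1.405 = 42.7 bpm


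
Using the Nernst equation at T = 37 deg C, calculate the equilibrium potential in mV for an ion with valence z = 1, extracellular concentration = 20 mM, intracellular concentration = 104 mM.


E = (RT/(zF)) * ln(C_out/C_in)
T = 37 + 273.15 = 310.15 K
E = (8.314 * 310.15 / (1 * 96485)) * ln(20/104)
E = -44.06 mV


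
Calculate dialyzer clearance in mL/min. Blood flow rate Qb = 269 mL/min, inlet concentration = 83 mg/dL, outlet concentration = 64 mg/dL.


K = Qb * (Cb_in - Cb_out) / Cb_in
K = 269 * (83 - 64) / 83
K = 61.58 mL/min


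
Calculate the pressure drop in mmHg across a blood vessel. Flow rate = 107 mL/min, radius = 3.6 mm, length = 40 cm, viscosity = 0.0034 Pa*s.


dP = 8*mu*L*Q / (pi*r^4)
Q = 107 mL/min = 1.78333e-06 m^3/s
dP = 36.7706 Pa = 36.7706 / 133.322 mmHg = 0.2758 mmHg


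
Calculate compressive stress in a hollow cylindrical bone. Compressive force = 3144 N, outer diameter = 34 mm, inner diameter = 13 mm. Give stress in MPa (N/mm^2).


A = pi*(r_o^2 - r_i^2)
r_o = 17 mm, r_i = 6.5 mm
A = 775.188 mm^2
sigma = F/A = 3144 / 775.188
sigma = 4.056 MPa


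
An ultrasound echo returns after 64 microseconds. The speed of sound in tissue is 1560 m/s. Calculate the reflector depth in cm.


depth = c * t / 2
t = 64 us = 6.4000e-05 s
depth = 1560 * 6.4000e-05 / 2
depth = 0.04992 m = 4.992 cm


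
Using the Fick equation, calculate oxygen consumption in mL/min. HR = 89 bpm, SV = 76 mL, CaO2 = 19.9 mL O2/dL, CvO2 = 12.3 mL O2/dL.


CO = HR*SV = 89*76/1000 = 6.764 L/min
a-v O2 diff = 19.9 - 12.3 = 7.6 mL/dL
VO2 = CO * (CaO2-CvO2) * 10 dL/L
VO2 = 6.764 * 7.6 * 10
VO2 = 514.1 mL/min


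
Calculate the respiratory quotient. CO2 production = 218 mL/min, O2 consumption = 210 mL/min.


RQ = VCO2 / VO2
RQ = 218 / 210
RQ = 1.038


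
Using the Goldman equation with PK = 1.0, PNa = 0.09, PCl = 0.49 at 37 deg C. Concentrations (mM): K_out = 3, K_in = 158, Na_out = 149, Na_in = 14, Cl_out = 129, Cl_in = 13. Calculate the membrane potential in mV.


Vm = (RT/F)*ln((PK*Ko + PNa*Nao + PCl*Cli)/(PK*Ki + PNa*Nai + PCl*Clo))
Numer = 22.78, Denom = 222.47
Vm = -60.9 mV


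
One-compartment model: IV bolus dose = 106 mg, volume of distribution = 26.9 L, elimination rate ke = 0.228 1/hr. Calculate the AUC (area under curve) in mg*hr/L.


C0 = Dose/Vd = 106/26.9 = 3.94052 mg/L
AUC = C0/ke = 3.94052/0.228
AUC = 17.28 mg*hr/L


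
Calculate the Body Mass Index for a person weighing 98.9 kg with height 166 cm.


BMI = weight / height^2
height = 166 cm = 1.66 m
BMI = 98.9 / 1.66^2
BMI = 35.89 kg/m^2


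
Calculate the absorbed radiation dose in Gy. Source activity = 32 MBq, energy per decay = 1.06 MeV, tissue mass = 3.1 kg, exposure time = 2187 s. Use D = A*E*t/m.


A = 32 MBq = 3.2000e+07 Bq
E = 1.06 MeV = 1.69812e-13 J
D = A*E*t/m = 3.2000e+07*1.69812e-13*2187/3.1
D = 0.003834 Gy


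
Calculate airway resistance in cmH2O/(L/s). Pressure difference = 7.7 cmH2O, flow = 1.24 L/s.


R = dP / flow
R = 7.7 / 1.24
R = 6.21 cmH2O/(L/s)


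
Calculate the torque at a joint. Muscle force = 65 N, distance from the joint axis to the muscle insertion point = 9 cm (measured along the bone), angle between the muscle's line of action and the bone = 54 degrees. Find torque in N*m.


Torque = F * d * sin(theta)   (moment arm = d*sin(theta))
d = 9 cm = 0.09 m
Torque = 65 * 0.09 * sin(54)
Torque = 4.733 N*m


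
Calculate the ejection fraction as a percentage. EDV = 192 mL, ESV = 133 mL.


SV = EDV - ESV = 192 - 133 = 59 mL
EF = SV/EDV * 100 = 59/192 * 100
EF = 30.73%


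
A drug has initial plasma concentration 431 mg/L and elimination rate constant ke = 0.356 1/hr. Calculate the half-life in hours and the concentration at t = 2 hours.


t_half = ln(2) / ke = 0.693147 / 0.356 = 1.947 hr
C(t) = C0 * exp(-ke*t) = 431 * exp(-0.356*2)
C(2) = 211.5 mg/L


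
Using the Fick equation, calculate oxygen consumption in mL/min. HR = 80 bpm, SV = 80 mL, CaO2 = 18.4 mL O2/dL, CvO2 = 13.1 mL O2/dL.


CO = HR*SV = 80*80/1000 = 6.4 L/min
a-v O2 diff = 18.4 - 13.1 = 5.3 mL/dL
VO2 = CO * (CaO2-CvO2) * 10 dL/L
VO2 = 6.4 * 5.3 * 10
VO2 = 339.2 mL/min


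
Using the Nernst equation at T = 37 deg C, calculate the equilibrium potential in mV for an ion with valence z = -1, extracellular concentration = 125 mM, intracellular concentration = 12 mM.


E = (RT/(zF)) * ln(C_out/C_in)
T = 37 + 273.15 = 310.15 K
E = (8.314 * 310.15 / (-1 * 96485)) * ln(125/12)
E = -62.63 mV


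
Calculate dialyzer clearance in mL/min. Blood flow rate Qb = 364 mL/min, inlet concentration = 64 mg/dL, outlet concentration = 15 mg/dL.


K = Qb * (Cb_in - Cb_out) / Cb_in
K = 364 * (64 - 15) / 64
K = 278.7 mL/min


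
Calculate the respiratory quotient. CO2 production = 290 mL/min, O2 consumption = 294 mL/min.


RQ = VCO2 / VO2
RQ = 290 / 294
RQ = 0.9864


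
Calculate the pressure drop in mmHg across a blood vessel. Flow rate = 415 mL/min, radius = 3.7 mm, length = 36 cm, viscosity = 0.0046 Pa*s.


dP = 8*mu*L*Q / (pi*r^4)
Q = 415 mL/min = 6.91667e-06 m^3/s
dP = 155.629 Pa = 155.629 / 133.322 mmHg = 1.167 mmHg


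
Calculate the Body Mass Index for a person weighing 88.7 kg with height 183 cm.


BMI = weight / height^2
height = 183 cm = 1.83 m
BMI = 88.7 / 1.83^2
BMI = 26.49 kg/m^2


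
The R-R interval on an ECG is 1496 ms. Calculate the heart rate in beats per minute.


HR = 60 / RR_interval(s)
RR = 1496 ms = 1.496 s
HR = 60 / 1.496 = 40.11 bpm


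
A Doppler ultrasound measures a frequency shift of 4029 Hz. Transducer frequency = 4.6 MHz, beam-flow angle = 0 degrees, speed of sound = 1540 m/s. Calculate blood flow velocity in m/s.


v = fd * c / (2 * f0 * cos(theta))
v = 4029 * 1540 / (2 * 4.6000e+06 * cos(0))
v = 0.6744 m/s


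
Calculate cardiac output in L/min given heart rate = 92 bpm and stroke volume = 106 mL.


CO = HR * SV
CO = 92 * 106 / 1000
CO = 9.752 L/min


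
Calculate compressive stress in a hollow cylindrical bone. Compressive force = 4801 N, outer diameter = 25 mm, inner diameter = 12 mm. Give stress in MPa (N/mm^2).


A = pi*(r_o^2 - r_i^2)
r_o = 12.5 mm, r_i = 6 mm
A = 377.777 mm^2
sigma = F/A = 4801 / 377.777
sigma = 12.71 MPa


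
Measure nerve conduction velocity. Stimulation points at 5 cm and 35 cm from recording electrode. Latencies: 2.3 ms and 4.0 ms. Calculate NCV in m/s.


Distance = (35 - 5) / 100 = 0.3 m
dt = (4.0 - 2.3) / 1000 = 0.0017 s
NCV = dist / dt = 176.5 m/s


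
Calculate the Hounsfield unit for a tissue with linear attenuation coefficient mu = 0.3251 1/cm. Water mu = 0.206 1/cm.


HU = ((mu_tissue - mu_water) / mu_water) * 1000
HU = ((0.3251 - 0.206) / 0.206) * 1000
HU = 578.2


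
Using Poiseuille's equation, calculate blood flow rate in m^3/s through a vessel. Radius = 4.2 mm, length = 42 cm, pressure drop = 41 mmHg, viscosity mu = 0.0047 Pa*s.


Q = pi*r^4*dP / (8*mu*L)
r = 0.0042 m, L = 0.42 m
dP = 41 mmHg = 5466.202 Pa
Q = 3.3837e-04 m^3/s


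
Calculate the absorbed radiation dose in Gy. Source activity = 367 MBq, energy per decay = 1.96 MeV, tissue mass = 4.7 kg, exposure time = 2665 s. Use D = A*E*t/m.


A = 367 MBq = 3.6700e+08 Bq
E = 1.96 MeV = 3.13992e-13 J
D = A*E*t/m = 3.6700e+08*3.13992e-13*2665/4.7
D = 0.06534 Gy


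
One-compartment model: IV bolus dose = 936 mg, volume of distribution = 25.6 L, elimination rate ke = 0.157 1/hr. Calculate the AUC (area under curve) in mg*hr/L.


C0 = Dose/Vd = 936/25.6 = 36.5625 mg/L
AUC = C0/ke = 36.5625/0.157
AUC = 232.9 mg*hr/L


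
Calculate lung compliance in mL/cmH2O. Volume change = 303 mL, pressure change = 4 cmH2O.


C = dV / dP
C = 303 / 4
C = 75.75 mL/cmH2O


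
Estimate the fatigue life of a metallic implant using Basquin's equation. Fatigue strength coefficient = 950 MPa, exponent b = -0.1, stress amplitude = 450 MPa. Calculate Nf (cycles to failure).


sigma_a = sigma_f' * (2Nf)^b
2Nf = (sigma_a/sigma_f')^(1/b)
2Nf = (450/950)^(1/-0.1)
2Nf = 1758.3726
Nf = 879.2


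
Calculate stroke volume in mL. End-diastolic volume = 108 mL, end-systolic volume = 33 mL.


SV = EDV - ESV
SV = 108 - 33
SV = 75 mL


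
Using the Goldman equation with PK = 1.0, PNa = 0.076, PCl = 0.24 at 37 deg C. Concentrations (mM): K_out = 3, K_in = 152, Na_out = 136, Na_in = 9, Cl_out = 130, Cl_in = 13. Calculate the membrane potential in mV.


Vm = (RT/F)*ln((PK*Ko + PNa*Nao + PCl*Cli)/(PK*Ki + PNa*Nai + PCl*Clo))
Numer = 16.456, Denom = 183.884
Vm = -64.5 mV


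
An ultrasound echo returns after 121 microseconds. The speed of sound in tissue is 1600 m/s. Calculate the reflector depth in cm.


depth = c * t / 2
t = 121 us = 1.2100e-04 s
depth = 1600 * 1.2100e-04 / 2
depth = 0.0968 m = 9.68 cm


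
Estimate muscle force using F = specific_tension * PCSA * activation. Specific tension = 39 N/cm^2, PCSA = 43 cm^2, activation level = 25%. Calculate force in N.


F = sigma * PCSA * activation
F = 39 * 43 * 0.25
F = 419.2 N


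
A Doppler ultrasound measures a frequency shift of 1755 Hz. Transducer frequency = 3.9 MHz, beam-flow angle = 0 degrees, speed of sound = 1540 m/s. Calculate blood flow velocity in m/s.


v = fd * c / (2 * f0 * cos(theta))
v = 1755 * 1540 / (2 * 3.9000e+06 * cos(0))
v = 0.3465 m/s


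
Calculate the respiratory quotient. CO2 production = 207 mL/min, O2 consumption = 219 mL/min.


RQ = VCO2 / VO2
RQ = 207 / 219
RQ = 0.9452


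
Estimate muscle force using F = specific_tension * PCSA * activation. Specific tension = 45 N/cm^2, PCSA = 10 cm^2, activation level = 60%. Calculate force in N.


F = sigma * PCSA * activation
F = 45 * 10 * 0.6
F = 270 N


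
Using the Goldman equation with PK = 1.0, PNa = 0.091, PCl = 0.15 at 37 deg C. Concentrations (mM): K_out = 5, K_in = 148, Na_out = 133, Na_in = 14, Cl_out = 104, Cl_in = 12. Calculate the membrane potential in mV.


Vm = (RT/F)*ln((PK*Ko + PNa*Nao + PCl*Cli)/(PK*Ki + PNa*Nai + PCl*Clo))
Numer = 18.903, Denom = 164.874
Vm = -57.88 mV


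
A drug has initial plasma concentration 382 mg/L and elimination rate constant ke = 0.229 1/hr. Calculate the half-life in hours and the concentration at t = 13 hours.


t_half = ln(2) / ke = 0.693147 / 0.229 = 3.027 hr
C(t) = C0 * exp(-ke*t) = 382 * exp(-0.229*13)
C(13) = 19.46 mg/L


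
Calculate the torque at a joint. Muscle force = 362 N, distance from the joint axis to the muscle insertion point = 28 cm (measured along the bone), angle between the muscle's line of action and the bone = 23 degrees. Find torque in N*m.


Torque = F * d * sin(theta)   (moment arm = d*sin(theta))
d = 28 cm = 0.28 m
Torque = 362 * 0.28 * sin(23)
Torque = 39.6 N*m


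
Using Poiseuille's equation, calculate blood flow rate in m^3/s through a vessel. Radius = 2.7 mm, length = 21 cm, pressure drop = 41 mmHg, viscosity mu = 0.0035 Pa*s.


Q = pi*r^4*dP / (8*mu*L)
r = 0.0027 m, L = 0.21 m
dP = 41 mmHg = 5466.202 Pa
Q = 1.5521e-04 m^3/s


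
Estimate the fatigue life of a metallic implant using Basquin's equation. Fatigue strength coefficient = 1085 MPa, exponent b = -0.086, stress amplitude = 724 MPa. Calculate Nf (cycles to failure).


sigma_a = sigma_f' * (2Nf)^b
2Nf = (sigma_a/sigma_f')^(1/b)
2Nf = (724/1085)^(1/-0.086)
2Nf = 110.38768
Nf = 55.19


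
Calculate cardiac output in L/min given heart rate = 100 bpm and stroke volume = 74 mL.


CO = HR * SV
CO = 100 * 74 / 1000
CO = 7.4 L/min


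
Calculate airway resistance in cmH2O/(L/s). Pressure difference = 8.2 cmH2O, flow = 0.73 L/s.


R = dP / flow
R = 8.2 / 0.73
R = 11.23 cmH2O/(L/s)


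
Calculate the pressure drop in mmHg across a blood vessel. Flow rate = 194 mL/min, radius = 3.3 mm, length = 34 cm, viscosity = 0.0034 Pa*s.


dP = 8*mu*L*Q / (pi*r^4)
Q = 194 mL/min = 3.23333e-06 m^3/s
dP = 80.2587 Pa = 80.2587 / 133.322 mmHg = 0.602 mmHg


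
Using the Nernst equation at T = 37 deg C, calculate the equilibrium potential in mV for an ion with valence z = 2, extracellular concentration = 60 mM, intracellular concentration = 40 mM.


E = (RT/(zF)) * ln(C_out/C_in)
T = 37 + 273.15 = 310.15 K
E = (8.314 * 310.15 / (2 * 96485)) * ln(60/40)
E = 5.418 mV


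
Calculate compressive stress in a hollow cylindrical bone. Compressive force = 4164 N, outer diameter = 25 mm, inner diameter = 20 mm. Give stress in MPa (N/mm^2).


A = pi*(r_o^2 - r_i^2)
r_o = 12.5 mm, r_i = 10 mm
A = 176.715 mm^2
sigma = F/A = 4164 / 176.715
sigma = 23.56 MPa


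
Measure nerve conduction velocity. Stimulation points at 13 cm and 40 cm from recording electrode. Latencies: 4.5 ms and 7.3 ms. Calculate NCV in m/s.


Distance = (40 - 13) / 100 = 0.27 m
dt = (7.3 - 4.5) / 1000 = 0.0028 s
NCV = dist / dt = 96.43 m/s


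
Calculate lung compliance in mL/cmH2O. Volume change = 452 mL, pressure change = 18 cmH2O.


C = dV / dP
C = 452 / 18
C = 25.11 mL/cmH2O


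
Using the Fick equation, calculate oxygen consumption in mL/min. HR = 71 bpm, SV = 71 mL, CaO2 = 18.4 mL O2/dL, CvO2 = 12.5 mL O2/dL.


CO = HR*SV = 71*71/1000 = 5.041 L/min
a-v O2 diff = 18.4 - 12.5 = 5.9 mL/dL
VO2 = CO * (CaO2-CvO2) * 10 dL/L
VO2 = 5.041 * 5.9 * 10
VO2 = 297.4 mL/min


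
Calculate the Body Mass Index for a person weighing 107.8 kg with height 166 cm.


BMI = weight / height^2
height = 166 cm = 1.66 m
BMI = 107.8 / 1.66^2
BMI = 39.12 kg/m^2


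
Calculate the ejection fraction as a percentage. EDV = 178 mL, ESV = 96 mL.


SV = EDV - ESV = 178 - 96 = 82 mL
EF = SV/EDV * 100 = 82/178 * 100
EF = 46.07%


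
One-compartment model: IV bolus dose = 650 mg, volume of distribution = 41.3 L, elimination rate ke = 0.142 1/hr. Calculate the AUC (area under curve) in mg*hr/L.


C0 = Dose/Vd = 650/41.3 = 15.7385 mg/L
AUC = C0/ke = 15.7385/0.142
AUC = 110.8 mg*hr/L


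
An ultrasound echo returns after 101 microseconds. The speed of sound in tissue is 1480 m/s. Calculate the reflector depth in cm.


depth = c * t / 2
t = 101 us = 1.0100e-04 s
depth = 1480 * 1.0100e-04 / 2
depth = 0.07474 m = 7.474 cm


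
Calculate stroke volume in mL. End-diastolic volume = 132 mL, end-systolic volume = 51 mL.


SV = EDV - ESV
SV = 132 - 51
SV = 81 mL


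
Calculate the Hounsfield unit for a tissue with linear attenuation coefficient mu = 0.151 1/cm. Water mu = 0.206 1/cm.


HU = ((mu_tissue - mu_water) / mu_water) * 1000
HU = ((0.151 - 0.206) / 0.206) * 1000
HU = -267


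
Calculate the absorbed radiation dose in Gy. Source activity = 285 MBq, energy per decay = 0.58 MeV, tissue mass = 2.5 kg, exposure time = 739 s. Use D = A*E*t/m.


A = 285 MBq = 2.8500e+08 Bq
E = 0.58 MeV = 9.2916e-14 J
D = A*E*t/m = 2.8500e+08*9.2916e-14*739/2.5
D = 0.007828 Gy


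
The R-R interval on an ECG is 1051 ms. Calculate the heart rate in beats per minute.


HR = 60 / RR_interval(s)
RR = 1051 ms = 1.051 s
HR = 60 / 1.051 = 57.09 bpm


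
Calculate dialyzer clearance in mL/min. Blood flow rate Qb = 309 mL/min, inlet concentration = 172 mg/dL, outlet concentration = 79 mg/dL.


K = Qb * (Cb_in - Cb_out) / Cb_in
K = 309 * (172 - 79) / 172
K = 167.1 mL/min


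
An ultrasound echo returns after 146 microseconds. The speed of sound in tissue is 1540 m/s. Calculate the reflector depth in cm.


depth = c * t / 2
t = 146 us = 1.4600e-04 s
depth = 1540 * 1.4600e-04 / 2
depth = 0.11242 m = 11.242 cm


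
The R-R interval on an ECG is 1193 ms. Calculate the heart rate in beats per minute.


HR = 60 / RR_interval(s)
RR = 1193 ms = 1.193 s
HR = 60 / 1.193 = 50.29 bpm


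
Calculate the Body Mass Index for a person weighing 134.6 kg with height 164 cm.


BMI = weight / height^2
height = 164 cm = 1.64 m
BMI = 134.6 / 1.64^2
BMI = 50.04 kg/m^2


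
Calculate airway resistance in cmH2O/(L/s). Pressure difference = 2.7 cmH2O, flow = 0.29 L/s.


R = dP / flow
R = 2.7 / 0.29
R = 9.31 cmH2O/(L/s)


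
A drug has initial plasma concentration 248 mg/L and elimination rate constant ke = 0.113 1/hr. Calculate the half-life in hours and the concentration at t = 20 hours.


t_half = ln(2) / ke = 0.693147 / 0.113 = 6.134 hr
C(t) = C0 * exp(-ke*t) = 248 * exp(-0.113*20)
C(20) = 25.88 mg/L


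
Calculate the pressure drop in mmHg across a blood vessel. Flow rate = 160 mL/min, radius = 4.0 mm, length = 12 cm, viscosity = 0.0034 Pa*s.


dP = 8*mu*L*Q / (pi*r^4)
Q = 160 mL/min = 2.66667e-06 m^3/s
dP = 10.8225 Pa = 10.8225 / 133.322 mmHg = 0.08118 mmHg


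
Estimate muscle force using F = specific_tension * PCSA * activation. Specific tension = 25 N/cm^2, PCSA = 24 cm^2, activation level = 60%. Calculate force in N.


F = sigma * PCSA * activation
F = 25 * 24 * 0.6
F = 360 N


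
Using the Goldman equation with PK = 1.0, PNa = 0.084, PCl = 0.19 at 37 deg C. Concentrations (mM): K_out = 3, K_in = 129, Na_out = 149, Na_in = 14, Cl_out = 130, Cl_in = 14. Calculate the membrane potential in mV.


Vm = (RT/F)*ln((PK*Ko + PNa*Nao + PCl*Cli)/(PK*Ki + PNa*Nai + PCl*Clo))
Numer = 18.176, Denom = 154.876
Vm = -57.26 mV


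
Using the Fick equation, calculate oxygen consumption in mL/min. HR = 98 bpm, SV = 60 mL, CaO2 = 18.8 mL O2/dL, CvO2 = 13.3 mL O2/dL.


CO = HR*SV = 98*60/1000 = 5.88 L/min
a-v O2 diff = 18.8 - 13.3 = 5.5 mL/dL
VO2 = CO * (CaO2-CvO2) * 10 dL/L
VO2 = 5.88 * 5.5 * 10
VO2 = 323.4 mL/min


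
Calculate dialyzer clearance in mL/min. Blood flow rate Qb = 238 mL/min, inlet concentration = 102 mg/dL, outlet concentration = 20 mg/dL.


K = Qb * (Cb_in - Cb_out) / Cb_in
K = 238 * (102 - 20) / 102
K = 191.3 mL/min


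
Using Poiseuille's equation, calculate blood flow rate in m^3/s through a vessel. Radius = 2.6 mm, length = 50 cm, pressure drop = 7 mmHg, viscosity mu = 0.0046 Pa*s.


Q = pi*r^4*dP / (8*mu*L)
r = 0.0026 m, L = 0.5 m
dP = 7 mmHg = 933.254 Pa
Q = 7.2816e-06 m^3/s


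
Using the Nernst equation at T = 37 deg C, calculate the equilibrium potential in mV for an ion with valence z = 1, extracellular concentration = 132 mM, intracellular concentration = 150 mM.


E = (RT/(zF)) * ln(C_out/C_in)
T = 37 + 273.15 = 310.15 K
E = (8.314 * 310.15 / (1 * 96485)) * ln(132/150)
E = -3.416 mV


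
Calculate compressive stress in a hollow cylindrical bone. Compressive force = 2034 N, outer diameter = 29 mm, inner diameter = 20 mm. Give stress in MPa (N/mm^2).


A = pi*(r_o^2 - r_i^2)
r_o = 14.5 mm, r_i = 10 mm
A = 346.361 mm^2
sigma = F/A = 2034 / 346.361
sigma = 5.872 MPa


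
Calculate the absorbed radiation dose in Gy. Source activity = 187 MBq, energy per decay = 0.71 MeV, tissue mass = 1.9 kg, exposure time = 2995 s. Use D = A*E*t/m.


A = 187 MBq = 1.8700e+08 Bq
E = 0.71 MeV = 1.13742e-13 J
D = A*E*t/m = 1.8700e+08*1.13742e-13*2995/1.9
D = 0.03353 Gy


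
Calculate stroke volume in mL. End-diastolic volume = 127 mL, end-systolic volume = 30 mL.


SV = EDV - ESV
SV = 127 - 30
SV = 97 mL


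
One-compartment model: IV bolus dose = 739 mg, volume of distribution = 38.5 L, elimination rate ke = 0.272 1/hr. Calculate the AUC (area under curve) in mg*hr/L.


C0 = Dose/Vd = 739/38.5 = 19.1948 mg/L
AUC = C0/ke = 19.1948/0.272
AUC = 70.57 mg*hr/L


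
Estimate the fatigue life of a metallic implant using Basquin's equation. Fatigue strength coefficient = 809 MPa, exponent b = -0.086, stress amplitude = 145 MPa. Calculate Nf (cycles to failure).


sigma_a = sigma_f' * (2Nf)^b
2Nf = (sigma_a/sigma_f')^(1/b)
2Nf = (145/809)^(1/-0.086)
2Nf = 4.7991998e+08
Nf = 2.3996e+08


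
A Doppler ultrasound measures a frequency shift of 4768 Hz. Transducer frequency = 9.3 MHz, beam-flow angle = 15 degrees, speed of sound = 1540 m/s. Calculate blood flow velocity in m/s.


v = fd * c / (2 * f0 * cos(theta))
v = 4768 * 1540 / (2 * 9.3000e+06 * cos(15))
v = 0.4087 m/s


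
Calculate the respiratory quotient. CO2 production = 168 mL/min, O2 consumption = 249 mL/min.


RQ = VCO2 / VO2
RQ = 168 / 249
RQ = 0.6747


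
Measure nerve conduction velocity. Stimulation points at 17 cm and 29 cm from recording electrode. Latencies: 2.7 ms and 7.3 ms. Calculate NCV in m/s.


Distance = (29 - 17) / 100 = 0.12 m
dt = (7.3 - 2.7) / 1000 = 0.0046 s
NCV = dist / dt = 26.09 m/s


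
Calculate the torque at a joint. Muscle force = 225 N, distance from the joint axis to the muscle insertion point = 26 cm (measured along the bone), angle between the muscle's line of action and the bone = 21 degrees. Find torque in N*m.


Torque = F * d * sin(theta)   (moment arm = d*sin(theta))
d = 26 cm = 0.26 m
Torque = 225 * 0.26 * sin(21)
Torque = 20.96 N*m


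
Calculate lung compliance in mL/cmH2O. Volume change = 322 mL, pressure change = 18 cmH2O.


C = dV / dP
C = 322 / 18
C = 17.89 mL/cmH2O


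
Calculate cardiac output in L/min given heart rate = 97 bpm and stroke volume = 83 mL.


CO = HR * SV
CO = 97 * 83 / 1000
CO = 8.051 L/min


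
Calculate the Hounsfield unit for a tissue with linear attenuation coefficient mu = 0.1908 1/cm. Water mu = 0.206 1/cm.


HU = ((mu_tissue - mu_water) / mu_water) * 1000
HU = ((0.1908 - 0.206) / 0.206) * 1000
HU = -73.79


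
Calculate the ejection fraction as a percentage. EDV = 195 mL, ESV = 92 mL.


SV = EDV - ESV = 195 - 92 = 103 mL
EF = SV/EDV * 100 = 103/195 * 100
EF = 52.82%


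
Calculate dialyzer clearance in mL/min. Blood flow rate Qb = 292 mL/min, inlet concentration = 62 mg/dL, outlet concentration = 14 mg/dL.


K = Qb * (Cb_in - Cb_out) / Cb_in
K = 292 * (62 - 14) / 62
K = 226.1 mL/min


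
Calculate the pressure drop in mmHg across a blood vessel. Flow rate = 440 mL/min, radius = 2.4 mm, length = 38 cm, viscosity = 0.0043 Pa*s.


dP = 8*mu*L*Q / (pi*r^4)
Q = 440 mL/min = 7.33333e-06 m^3/s
dP = 919.705 Pa = 919.705 / 133.322 mmHg = 6.898 mmHg


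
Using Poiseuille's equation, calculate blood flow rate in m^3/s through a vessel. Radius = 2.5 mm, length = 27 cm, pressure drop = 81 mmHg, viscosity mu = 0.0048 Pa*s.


Q = pi*r^4*dP / (8*mu*L)
r = 0.0025 m, L = 0.27 m
dP = 81 mmHg = 10799.082 Pa
Q = 1.2782e-04 m^3/s


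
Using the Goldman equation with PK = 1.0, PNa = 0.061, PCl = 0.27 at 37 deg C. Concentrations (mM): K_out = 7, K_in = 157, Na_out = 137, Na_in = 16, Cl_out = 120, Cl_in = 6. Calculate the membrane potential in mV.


Vm = (RT/F)*ln((PK*Ko + PNa*Nao + PCl*Cli)/(PK*Ki + PNa*Nai + PCl*Clo))
Numer = 16.977, Denom = 190.376
Vm = -64.6 mV
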